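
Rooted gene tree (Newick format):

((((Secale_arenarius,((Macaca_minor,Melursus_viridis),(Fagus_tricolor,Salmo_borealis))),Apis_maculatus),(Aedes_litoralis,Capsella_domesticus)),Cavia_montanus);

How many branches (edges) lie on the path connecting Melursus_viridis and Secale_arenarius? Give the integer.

The MRCA of Melursus_viridis and Secale_arenarius is the node subtending (Secale_arenarius,((Macaca_minor,Melursus_viridis),(Fagus_tricolor,Salmo_borealis))).
From Melursus_viridis up to that node: 3 branches. From Secale_arenarius up to the same node: 1 branch. Total: 3 + 1 = 4.

4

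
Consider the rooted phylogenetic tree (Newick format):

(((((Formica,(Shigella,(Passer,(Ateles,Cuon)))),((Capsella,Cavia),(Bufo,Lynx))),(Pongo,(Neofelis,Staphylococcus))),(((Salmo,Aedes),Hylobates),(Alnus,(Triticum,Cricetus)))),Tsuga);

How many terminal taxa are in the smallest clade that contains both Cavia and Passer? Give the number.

9

The MRCA of Cavia and Passer is the node subtending ((Formica,(Shigella,(Passer,(Ateles,Cuon)))),((Capsella,Cavia),(Bufo,Lynx))).
That clade contains 9 terminal taxa: Ateles, Bufo, Capsella, Cavia, Cuon, Formica, Lynx, Passer, Shigella.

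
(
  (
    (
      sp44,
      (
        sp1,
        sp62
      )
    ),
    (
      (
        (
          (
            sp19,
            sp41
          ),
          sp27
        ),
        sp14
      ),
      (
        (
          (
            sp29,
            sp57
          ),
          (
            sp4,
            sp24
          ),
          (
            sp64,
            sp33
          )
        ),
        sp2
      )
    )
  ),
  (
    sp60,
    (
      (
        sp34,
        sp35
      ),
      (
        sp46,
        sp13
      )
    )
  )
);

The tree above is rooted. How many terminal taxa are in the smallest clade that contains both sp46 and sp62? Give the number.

19

The MRCA of sp46 and sp62 is the root, so the clade is the entire tree.
That clade contains 19 terminal taxa: sp1, sp13, sp14, sp19, sp2, sp24, sp27, sp29, sp33, sp34, sp35, sp4, sp41, sp44, sp46, sp57, sp60, sp62, sp64.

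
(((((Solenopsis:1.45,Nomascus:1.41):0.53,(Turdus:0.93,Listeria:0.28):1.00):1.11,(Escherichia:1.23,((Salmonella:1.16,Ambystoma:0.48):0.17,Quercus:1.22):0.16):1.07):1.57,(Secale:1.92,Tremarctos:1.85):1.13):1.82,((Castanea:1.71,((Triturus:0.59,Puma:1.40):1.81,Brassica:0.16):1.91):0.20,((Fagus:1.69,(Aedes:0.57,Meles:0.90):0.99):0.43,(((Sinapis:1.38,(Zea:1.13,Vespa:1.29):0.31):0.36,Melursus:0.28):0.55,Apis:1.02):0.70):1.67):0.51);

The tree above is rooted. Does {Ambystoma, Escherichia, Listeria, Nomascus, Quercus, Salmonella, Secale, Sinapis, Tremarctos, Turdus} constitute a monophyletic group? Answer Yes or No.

No

The MRCA of the listed taxa is the root, so the smallest clade containing them is the whole tree.
That clade also contains Aedes, Apis, Brassica, Castanea, Fagus, Meles, Melursus, Puma, Solenopsis, Triturus, Vespa, Zea, which are not in the proposed group, so the group is not monophyletic.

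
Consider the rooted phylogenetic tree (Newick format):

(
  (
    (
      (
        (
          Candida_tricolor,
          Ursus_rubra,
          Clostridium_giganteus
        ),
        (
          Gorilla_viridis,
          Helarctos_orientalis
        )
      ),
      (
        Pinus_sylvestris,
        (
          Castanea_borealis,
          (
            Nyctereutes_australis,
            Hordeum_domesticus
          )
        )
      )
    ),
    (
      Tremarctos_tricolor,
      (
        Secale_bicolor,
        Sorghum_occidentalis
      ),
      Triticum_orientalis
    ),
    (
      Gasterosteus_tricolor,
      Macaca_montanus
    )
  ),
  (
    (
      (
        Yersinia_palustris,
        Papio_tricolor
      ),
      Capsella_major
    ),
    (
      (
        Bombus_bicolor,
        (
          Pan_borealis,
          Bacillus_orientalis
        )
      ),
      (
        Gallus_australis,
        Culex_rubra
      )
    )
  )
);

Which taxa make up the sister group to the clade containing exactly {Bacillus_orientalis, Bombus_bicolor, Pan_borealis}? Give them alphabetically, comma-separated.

Culex_rubra, Gallus_australis

The clade containing exactly {Bacillus_orientalis, Bombus_bicolor, Pan_borealis} attaches to the tree at the node subtending ((Bombus_bicolor,(Pan_borealis,Bacillus_orientalis)),(Gallus_australis,Culex_rubra)).
The other lineage descending from that same node — the sister group — is (Gallus_australis,Culex_rubra); its 2 tips in alphabetical order are the answer.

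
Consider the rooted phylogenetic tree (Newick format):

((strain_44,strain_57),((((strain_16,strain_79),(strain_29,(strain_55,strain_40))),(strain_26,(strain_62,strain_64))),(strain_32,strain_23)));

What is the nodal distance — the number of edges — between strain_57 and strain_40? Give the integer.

8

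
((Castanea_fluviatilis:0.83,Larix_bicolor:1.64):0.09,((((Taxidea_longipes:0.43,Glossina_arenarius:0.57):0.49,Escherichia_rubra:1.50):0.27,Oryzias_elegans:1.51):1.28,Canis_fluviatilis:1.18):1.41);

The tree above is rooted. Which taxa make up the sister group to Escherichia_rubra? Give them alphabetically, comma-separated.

Glossina_arenarius, Taxidea_longipes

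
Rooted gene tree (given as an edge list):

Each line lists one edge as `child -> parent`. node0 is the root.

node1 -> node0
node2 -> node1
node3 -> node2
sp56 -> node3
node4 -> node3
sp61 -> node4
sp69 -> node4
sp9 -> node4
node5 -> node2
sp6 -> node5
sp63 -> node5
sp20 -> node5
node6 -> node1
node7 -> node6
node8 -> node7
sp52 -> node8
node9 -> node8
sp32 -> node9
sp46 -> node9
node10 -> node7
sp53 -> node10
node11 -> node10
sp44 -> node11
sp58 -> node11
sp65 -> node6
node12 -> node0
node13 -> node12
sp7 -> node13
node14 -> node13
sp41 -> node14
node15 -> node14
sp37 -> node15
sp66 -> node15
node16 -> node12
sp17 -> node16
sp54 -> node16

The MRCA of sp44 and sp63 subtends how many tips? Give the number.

The MRCA of sp44 and sp63 is the node subtending (((sp56,(sp61,sp69,sp9)),(sp6,sp63,sp20)),(((sp52,(sp32,sp46)),(sp53,(sp44,sp58))),sp65)).
That clade contains 14 terminal taxa: sp20, sp32, sp44, sp46, sp52, sp53, sp56, sp58, sp6, sp61, sp63, sp65, sp69, sp9.

14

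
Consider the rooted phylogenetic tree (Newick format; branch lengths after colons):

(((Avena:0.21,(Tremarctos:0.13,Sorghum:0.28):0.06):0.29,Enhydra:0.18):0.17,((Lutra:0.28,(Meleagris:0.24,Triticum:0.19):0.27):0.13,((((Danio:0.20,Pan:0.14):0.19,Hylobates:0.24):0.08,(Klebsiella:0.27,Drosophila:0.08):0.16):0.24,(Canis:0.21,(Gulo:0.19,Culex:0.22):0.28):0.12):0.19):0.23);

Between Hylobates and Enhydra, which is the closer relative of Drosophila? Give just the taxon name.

The MRCA of Drosophila and Hylobates subtends (((Danio,Pan),Hylobates),(Klebsiella,Drosophila)) (5 taxa).
The MRCA of Drosophila and Enhydra is the root, subtending the entire tree (15 taxa).
The first is nested inside the second, so Drosophila shares a more recent common ancestor with Hylobates.

Hylobates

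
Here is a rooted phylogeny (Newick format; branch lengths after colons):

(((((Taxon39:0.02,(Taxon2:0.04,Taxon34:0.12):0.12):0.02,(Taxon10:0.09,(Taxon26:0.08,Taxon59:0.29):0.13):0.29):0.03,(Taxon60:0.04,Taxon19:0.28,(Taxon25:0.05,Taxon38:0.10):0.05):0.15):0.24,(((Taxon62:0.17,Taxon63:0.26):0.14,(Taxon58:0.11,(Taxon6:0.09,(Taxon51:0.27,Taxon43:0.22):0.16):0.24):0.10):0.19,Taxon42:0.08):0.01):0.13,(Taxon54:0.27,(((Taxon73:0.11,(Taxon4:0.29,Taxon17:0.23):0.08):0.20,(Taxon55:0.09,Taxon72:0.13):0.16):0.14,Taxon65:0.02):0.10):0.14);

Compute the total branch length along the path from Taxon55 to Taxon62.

The path runs Taxon55 → … → MRCA → … → Taxon62; the MRCA is the root of the tree.
Branch lengths along that path: 0.09 + 0.16 + 0.14 + 0.10 + 0.14 + 0.13 + 0.01 + 0.19 + 0.14 + 0.17 = 1.27.

1.27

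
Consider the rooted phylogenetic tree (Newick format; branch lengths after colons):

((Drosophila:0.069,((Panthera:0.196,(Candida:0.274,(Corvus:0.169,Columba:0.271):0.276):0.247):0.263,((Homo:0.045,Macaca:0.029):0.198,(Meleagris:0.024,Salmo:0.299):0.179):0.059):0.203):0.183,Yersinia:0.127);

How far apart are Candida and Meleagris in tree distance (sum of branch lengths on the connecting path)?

1.046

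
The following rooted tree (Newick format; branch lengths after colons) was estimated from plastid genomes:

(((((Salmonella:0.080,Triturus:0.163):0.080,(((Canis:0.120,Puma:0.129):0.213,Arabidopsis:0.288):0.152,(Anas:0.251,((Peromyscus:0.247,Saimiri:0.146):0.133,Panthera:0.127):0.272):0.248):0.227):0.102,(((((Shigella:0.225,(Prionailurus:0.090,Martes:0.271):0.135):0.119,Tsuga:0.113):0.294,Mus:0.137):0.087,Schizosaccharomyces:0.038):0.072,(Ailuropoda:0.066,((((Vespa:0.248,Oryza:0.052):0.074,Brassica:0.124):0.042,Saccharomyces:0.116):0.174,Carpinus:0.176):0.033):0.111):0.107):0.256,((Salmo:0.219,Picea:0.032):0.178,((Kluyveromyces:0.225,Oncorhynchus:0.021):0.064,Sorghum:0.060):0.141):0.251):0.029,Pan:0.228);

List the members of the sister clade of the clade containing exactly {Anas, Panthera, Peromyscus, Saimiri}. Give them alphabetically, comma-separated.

The clade containing exactly {Anas, Panthera, Peromyscus, Saimiri} attaches to the tree at the node subtending (((Canis,Puma),Arabidopsis),(Anas,((Peromyscus,Saimiri),Panthera))).
The other lineage descending from that same node — the sister group — is ((Canis,Puma),Arabidopsis); its 3 tips in alphabetical order are the answer.

Arabidopsis, Canis, Puma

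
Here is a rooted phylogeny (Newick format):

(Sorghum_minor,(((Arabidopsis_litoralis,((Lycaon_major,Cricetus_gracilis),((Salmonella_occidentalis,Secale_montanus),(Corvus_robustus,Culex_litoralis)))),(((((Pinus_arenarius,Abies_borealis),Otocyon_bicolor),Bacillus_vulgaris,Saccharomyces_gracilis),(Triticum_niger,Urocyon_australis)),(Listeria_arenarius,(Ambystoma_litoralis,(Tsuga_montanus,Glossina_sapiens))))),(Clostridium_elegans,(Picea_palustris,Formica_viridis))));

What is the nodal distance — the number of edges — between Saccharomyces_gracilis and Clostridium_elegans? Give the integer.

The MRCA of Saccharomyces_gracilis and Clostridium_elegans is the node subtending (((Arabidopsis_litoralis,((Lycaon_major,Cricetus_gracilis),((Salmonella_occidentalis,Secale_montanus),(Corvus_robustus,Culex_litoralis)))),(((((Pinus_arenarius,Abies_borealis),Otocyon_bicolor),Bacillus_vulgaris,Saccharomyces_gracilis),(Triticum_niger,Urocyon_australis)),(Listeria_arenarius,(Ambystoma_litoralis,(Tsuga_montanus,Glossina_sapiens))))),(Clostridium_elegans,(Picea_palustris,Formica_viridis))).
From Saccharomyces_gracilis up to that node: 5 branches. From Clostridium_elegans up to the same node: 2 branches. Total: 5 + 2 = 7.

7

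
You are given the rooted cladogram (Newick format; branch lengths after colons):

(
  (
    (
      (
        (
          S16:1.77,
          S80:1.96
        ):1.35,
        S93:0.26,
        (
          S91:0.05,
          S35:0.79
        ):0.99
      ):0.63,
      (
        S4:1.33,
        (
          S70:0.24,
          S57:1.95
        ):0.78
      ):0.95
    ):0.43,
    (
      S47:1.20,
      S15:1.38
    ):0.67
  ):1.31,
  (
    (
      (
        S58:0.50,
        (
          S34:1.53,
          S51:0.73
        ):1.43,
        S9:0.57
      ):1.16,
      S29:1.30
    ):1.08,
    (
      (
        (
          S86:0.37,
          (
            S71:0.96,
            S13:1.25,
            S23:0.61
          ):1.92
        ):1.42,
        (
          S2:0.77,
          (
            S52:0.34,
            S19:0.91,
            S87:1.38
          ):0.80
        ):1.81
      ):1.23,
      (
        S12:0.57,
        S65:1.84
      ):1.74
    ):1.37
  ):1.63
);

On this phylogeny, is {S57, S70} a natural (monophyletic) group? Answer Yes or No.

The most recent common ancestor of these taxa subtends (S70,S57).
That clade has exactly 2 tips — every listed taxon and nothing else — so the group is monophyletic.

Yes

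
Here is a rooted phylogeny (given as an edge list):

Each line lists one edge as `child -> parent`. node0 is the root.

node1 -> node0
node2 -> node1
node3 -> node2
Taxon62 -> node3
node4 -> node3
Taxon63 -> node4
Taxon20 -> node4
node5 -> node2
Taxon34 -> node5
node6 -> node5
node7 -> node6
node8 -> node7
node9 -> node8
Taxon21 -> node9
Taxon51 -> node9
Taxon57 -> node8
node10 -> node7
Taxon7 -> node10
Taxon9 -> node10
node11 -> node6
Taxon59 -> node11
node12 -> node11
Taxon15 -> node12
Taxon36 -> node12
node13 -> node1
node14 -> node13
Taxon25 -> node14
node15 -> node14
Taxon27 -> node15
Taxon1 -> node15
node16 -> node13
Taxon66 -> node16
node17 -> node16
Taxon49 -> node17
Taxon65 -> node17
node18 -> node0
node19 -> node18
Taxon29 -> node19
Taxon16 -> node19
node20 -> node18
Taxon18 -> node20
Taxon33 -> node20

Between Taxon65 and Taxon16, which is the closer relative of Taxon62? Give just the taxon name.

The MRCA of Taxon62 and Taxon65 subtends (((Taxon62,(Taxon63,Taxon20)),(Taxon34,((((Taxon21,Taxon51),Taxon57),(Taxon7,Taxon9)),(Taxon59,(Taxon15,Taxon36))))),((Taxon25,(Taxon27,Taxon1)),(Taxon66,(Taxon49,Taxon65)))) (18 taxa).
The MRCA of Taxon62 and Taxon16 is the root, subtending the entire tree (22 taxa).
The first is nested inside the second, so Taxon62 shares a more recent common ancestor with Taxon65.

Taxon65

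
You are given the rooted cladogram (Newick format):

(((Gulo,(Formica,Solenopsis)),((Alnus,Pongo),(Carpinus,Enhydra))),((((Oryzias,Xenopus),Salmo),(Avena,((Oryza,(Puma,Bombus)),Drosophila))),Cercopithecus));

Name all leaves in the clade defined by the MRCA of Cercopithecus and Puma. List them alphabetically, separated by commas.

Tracing Cercopithecus: it sits inside ((((Oryzias,Xenopus),Salmo),(Avena,((Oryza,(Puma,Bombus)),Drosophila))),Cercopithecus).
Tracing Puma: it sits inside (Puma,Bombus).
The smallest clade enclosing both is ((((Oryzias,Xenopus),Salmo),(Avena,((Oryza,(Puma,Bombus)),Drosophila))),Cercopithecus); the answer is its 9 terminal taxa in alphabetical order.

Avena, Bombus, Cercopithecus, Drosophila, Oryza, Oryzias, Puma, Salmo, Xenopus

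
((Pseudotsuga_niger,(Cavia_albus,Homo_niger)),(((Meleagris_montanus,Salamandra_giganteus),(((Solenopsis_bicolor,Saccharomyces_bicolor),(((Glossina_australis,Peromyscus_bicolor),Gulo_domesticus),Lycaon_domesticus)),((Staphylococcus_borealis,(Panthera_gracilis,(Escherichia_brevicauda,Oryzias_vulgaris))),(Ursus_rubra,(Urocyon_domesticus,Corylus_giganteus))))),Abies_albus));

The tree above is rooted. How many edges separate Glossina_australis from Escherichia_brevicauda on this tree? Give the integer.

10

The MRCA of Glossina_australis and Escherichia_brevicauda is the node subtending (((Solenopsis_bicolor,Saccharomyces_bicolor),(((Glossina_australis,Peromyscus_bicolor),Gulo_domesticus),Lycaon_domesticus)),((Staphylococcus_borealis,(Panthera_gracilis,(Escherichia_brevicauda,Oryzias_vulgaris))),(Ursus_rubra,(Urocyon_domesticus,Corylus_giganteus)))).
From Glossina_australis up to that node: 5 branches. From Escherichia_brevicauda up to the same node: 5 branches. Total: 5 + 5 = 10.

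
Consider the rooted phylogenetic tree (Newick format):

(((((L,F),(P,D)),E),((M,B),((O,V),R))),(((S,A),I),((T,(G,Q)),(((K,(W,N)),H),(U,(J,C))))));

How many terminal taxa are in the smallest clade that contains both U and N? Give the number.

The MRCA of U and N is the node subtending (((K,(W,N)),H),(U,(J,C))).
That clade contains 7 terminal taxa: C, H, J, K, N, U, W.

7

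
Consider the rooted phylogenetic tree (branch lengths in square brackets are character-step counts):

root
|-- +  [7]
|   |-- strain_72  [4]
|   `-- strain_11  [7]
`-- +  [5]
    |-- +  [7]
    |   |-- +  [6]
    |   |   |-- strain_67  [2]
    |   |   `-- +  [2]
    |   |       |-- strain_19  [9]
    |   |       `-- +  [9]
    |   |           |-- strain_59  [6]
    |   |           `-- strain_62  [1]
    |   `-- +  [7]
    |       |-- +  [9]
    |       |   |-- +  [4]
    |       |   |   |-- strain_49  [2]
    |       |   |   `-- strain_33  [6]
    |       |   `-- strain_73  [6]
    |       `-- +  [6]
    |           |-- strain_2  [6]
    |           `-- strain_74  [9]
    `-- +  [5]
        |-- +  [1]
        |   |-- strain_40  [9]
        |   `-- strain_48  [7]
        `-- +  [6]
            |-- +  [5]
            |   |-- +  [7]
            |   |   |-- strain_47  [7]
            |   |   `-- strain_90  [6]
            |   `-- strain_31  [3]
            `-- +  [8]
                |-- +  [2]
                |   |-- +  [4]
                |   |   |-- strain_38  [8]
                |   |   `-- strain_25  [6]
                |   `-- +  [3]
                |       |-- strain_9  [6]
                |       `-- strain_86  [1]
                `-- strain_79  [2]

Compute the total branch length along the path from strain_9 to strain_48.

33

The path runs strain_9 → … → MRCA → … → strain_48; the MRCA is the node subtending ((strain_40,strain_48),(((strain_47,strain_90),strain_31),(((strain_38,strain_25),(strain_9,strain_86)),strain_79))).
Branch lengths along that path: 6 + 3 + 2 + 8 + 6 + 1 + 7 = 33.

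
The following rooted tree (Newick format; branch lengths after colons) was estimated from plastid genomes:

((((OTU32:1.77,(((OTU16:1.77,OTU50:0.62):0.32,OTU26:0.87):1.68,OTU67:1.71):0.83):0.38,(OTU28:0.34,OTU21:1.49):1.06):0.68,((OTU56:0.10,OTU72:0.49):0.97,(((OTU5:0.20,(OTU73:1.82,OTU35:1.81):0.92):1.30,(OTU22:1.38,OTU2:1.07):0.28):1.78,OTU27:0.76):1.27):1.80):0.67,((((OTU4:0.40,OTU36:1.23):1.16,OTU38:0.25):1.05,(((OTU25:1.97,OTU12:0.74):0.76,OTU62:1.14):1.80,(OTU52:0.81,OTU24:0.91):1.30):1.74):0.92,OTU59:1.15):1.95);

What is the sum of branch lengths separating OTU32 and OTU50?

The path runs OTU32 → … → MRCA → … → OTU50; the MRCA is the node subtending (OTU32,(((OTU16,OTU50),OTU26),OTU67)).
Branch lengths along that path: 1.77 + 0.83 + 1.68 + 0.32 + 0.62 = 5.22.

5.22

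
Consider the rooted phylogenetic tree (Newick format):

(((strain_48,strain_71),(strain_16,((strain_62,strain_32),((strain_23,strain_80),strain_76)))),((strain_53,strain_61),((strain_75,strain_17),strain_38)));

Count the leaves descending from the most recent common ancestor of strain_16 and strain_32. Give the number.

The MRCA of strain_16 and strain_32 is the node subtending (strain_16,((strain_62,strain_32),((strain_23,strain_80),strain_76))).
That clade contains 6 terminal taxa: strain_16, strain_23, strain_32, strain_62, strain_76, strain_80.

6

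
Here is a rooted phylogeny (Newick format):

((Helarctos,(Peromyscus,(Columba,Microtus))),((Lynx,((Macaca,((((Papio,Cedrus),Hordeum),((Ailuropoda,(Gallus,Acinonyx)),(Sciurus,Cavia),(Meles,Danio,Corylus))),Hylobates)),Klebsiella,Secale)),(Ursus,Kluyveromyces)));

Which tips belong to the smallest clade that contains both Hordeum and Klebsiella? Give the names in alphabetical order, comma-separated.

Acinonyx, Ailuropoda, Cavia, Cedrus, Corylus, Danio, Gallus, Hordeum, Hylobates, Klebsiella, Macaca, Meles, Papio, Sciurus, Secale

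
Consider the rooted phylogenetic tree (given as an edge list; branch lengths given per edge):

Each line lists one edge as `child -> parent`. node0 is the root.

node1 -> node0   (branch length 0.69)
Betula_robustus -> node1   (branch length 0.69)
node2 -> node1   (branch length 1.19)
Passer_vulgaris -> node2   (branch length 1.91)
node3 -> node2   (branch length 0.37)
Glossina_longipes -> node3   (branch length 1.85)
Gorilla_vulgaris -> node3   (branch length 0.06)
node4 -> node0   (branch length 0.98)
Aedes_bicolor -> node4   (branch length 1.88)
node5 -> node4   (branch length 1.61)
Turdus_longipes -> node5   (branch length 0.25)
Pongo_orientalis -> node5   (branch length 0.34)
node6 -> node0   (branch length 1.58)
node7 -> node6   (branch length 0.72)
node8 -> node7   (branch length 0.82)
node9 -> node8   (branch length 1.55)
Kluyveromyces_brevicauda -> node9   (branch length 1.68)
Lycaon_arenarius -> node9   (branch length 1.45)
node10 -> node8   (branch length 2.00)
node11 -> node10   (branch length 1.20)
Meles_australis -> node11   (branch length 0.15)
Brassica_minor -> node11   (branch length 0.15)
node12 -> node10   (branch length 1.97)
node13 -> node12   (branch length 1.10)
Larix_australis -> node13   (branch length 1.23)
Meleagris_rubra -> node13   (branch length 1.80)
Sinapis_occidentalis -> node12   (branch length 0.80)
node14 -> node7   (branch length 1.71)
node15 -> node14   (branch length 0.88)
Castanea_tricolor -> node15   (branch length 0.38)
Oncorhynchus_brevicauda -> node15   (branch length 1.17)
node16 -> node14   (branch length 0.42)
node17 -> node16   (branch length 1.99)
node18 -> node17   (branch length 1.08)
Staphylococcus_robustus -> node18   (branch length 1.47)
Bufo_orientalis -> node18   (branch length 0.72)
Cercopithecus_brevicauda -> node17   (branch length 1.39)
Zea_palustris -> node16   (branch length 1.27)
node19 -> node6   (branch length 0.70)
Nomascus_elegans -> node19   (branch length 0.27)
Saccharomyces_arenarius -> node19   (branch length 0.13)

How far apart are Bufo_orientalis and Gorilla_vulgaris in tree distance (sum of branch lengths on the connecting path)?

The path runs Bufo_orientalis → … → MRCA → … → Gorilla_vulgaris; the MRCA is the root of the tree.
Branch lengths along that path: 0.72 + 1.08 + 1.99 + 0.42 + 1.71 + 0.72 + 1.58 + 0.69 + 1.19 + 0.37 + 0.06 = 10.53.

10.53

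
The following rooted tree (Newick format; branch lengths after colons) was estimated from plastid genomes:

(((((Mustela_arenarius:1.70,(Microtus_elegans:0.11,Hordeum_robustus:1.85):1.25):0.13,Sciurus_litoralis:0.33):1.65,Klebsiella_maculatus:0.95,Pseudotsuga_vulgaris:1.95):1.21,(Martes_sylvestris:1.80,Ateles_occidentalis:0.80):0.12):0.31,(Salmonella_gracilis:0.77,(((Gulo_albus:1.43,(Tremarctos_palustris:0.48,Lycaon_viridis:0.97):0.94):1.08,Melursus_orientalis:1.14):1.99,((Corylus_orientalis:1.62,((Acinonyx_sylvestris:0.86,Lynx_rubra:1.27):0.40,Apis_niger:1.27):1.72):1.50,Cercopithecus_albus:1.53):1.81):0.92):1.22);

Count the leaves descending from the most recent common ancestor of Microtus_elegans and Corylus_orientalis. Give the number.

18

The MRCA of Microtus_elegans and Corylus_orientalis is the root, so the clade is the entire tree.
That clade contains 18 terminal taxa: Acinonyx_sylvestris, Apis_niger, Ateles_occidentalis, Cercopithecus_albus, Corylus_orientalis, Gulo_albus, Hordeum_robustus, Klebsiella_maculatus, Lycaon_viridis, Lynx_rubra, Martes_sylvestris, Melursus_orientalis, Microtus_elegans, Mustela_arenarius, Pseudotsuga_vulgaris, Salmonella_gracilis, Sciurus_litoralis, Tremarctos_palustris.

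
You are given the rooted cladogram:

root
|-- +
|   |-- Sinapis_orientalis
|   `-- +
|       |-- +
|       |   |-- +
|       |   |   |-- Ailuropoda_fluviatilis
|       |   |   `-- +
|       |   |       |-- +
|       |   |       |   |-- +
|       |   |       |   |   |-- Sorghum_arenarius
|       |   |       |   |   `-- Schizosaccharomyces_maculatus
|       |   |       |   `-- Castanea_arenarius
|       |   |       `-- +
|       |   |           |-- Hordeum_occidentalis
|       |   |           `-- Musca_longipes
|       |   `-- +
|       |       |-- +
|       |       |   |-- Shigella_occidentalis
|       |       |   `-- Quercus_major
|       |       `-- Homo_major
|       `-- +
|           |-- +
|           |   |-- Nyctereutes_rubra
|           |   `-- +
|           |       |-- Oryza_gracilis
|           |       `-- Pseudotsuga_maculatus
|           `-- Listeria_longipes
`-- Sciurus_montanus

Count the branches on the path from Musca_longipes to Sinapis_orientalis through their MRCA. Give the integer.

The MRCA of Musca_longipes and Sinapis_orientalis is the node subtending (Sinapis_orientalis,(((Ailuropoda_fluviatilis,(((Sorghum_arenarius,Schizosaccharomyces_maculatus),Castanea_arenarius),(Hordeum_occidentalis,Musca_longipes))),((Shigella_occidentalis,Quercus_major),Homo_major)),((Nyctereutes_rubra,(Oryza_gracilis,Pseudotsuga_maculatus)),Listeria_longipes))).
From Musca_longipes up to that node: 6 branches. From Sinapis_orientalis up to the same node: 1 branch. Total: 6 + 1 = 7.

7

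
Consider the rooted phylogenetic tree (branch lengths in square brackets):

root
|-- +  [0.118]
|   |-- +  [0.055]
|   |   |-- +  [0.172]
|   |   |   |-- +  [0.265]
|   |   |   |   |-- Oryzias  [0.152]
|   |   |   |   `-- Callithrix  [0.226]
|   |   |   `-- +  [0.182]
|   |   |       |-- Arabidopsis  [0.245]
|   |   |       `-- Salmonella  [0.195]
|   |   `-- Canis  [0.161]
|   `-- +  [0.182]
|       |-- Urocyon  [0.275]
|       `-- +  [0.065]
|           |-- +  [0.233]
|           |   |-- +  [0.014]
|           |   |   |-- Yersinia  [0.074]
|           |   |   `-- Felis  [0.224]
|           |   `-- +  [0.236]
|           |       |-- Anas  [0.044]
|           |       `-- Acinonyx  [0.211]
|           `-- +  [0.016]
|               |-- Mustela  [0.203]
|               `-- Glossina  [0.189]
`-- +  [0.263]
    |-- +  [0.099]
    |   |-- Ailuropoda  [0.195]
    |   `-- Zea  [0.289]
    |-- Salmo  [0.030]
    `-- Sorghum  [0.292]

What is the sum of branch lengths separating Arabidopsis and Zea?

The path runs Arabidopsis → … → MRCA → … → Zea; the MRCA is the root of the tree.
Branch lengths along that path: 0.245 + 0.182 + 0.172 + 0.055 + 0.118 + 0.263 + 0.099 + 0.289 = 1.423.

1.423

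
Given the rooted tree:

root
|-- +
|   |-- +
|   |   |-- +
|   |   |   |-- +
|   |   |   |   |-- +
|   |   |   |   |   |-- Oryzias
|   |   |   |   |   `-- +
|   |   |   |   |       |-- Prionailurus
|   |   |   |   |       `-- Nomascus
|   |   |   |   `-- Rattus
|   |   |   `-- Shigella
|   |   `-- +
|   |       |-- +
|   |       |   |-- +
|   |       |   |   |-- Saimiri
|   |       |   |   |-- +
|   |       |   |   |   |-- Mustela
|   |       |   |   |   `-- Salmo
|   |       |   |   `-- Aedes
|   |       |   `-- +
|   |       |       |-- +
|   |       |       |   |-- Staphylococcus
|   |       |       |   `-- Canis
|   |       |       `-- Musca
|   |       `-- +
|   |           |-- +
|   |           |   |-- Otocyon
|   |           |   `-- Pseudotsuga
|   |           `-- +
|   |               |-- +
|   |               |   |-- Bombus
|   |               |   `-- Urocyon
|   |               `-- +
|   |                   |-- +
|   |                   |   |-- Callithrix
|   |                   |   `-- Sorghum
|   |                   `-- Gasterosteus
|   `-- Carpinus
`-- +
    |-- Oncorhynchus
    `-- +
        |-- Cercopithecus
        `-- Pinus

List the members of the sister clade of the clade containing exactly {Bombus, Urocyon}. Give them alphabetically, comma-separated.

Callithrix, Gasterosteus, Sorghum

The clade containing exactly {Bombus, Urocyon} attaches to the tree at the node subtending ((Bombus,Urocyon),((Callithrix,Sorghum),Gasterosteus)).
The other lineage descending from that same node — the sister group — is ((Callithrix,Sorghum),Gasterosteus); its 3 tips in alphabetical order are the answer.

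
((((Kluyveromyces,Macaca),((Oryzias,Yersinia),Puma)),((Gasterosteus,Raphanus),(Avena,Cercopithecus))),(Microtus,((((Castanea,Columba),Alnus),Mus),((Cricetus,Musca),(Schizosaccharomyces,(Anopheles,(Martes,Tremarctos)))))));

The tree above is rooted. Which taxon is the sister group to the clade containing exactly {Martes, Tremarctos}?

Anopheles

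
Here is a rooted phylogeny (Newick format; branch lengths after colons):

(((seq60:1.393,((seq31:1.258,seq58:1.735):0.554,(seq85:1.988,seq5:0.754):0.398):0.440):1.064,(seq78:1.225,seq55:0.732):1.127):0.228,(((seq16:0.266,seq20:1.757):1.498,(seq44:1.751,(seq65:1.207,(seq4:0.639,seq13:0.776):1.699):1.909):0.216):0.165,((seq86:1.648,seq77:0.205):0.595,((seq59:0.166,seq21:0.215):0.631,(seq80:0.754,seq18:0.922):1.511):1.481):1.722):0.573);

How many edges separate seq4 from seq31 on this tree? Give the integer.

The MRCA of seq4 and seq31 is the root of the tree.
From seq4 up to that node: 6 branches. From seq31 up to the same node: 5 branches. Total: 6 + 5 = 11.

11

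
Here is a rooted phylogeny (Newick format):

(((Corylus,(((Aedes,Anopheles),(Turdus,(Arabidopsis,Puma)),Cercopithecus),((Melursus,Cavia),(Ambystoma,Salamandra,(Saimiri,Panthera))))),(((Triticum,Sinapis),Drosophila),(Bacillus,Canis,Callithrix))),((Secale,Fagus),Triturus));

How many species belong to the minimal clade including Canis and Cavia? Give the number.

19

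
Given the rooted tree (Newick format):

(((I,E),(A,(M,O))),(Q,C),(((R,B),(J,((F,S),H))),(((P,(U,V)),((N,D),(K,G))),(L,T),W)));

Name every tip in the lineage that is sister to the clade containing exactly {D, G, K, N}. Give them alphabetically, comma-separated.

P, U, V

The clade containing exactly {D, G, K, N} attaches to the tree at the node subtending ((P,(U,V)),((N,D),(K,G))).
The other lineage descending from that same node — the sister group — is (P,(U,V)); its 3 tips in alphabetical order are the answer.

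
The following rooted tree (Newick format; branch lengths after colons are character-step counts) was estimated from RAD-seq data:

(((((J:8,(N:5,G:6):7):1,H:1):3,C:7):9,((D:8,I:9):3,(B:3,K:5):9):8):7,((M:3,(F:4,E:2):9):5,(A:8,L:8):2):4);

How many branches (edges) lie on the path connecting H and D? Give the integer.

6

The MRCA of H and D is the node subtending ((((J,(N,G)),H),C),((D,I),(B,K))).
From H up to that node: 3 branches. From D up to the same node: 3 branches. Total: 3 + 3 = 6.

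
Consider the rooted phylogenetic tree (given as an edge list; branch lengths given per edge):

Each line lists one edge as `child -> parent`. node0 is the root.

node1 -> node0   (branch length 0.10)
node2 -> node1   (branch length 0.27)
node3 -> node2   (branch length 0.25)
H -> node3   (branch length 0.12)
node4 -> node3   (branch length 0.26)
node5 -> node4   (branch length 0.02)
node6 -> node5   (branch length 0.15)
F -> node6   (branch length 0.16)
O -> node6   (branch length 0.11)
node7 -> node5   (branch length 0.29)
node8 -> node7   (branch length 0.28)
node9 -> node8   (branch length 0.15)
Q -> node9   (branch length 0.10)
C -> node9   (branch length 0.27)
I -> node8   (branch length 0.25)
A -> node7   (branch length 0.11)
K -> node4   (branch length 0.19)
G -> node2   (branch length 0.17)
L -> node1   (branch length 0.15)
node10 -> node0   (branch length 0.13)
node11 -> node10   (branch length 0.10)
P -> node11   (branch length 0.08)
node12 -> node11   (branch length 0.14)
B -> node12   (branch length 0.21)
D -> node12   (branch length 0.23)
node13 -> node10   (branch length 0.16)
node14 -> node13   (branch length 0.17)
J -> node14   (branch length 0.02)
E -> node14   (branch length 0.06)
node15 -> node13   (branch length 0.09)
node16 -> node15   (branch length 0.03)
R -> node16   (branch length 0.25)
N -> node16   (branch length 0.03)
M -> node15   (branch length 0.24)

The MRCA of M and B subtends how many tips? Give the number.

The MRCA of M and B is the node subtending ((P,(B,D)),((J,E),((R,N),M))).
That clade contains 8 terminal taxa: B, D, E, J, M, N, P, R.

8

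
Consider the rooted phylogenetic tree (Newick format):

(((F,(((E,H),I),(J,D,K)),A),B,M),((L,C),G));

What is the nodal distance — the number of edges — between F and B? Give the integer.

3

The MRCA of F and B is the node subtending ((F,(((E,H),I),(J,D,K)),A),B,M).
From F up to that node: 2 branches. From B up to the same node: 1 branch. Total: 2 + 1 = 3.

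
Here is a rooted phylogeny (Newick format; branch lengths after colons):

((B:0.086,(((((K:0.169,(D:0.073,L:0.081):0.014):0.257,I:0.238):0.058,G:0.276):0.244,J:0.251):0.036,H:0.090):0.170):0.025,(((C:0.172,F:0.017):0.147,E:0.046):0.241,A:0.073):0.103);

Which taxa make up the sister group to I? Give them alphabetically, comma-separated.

D, K, L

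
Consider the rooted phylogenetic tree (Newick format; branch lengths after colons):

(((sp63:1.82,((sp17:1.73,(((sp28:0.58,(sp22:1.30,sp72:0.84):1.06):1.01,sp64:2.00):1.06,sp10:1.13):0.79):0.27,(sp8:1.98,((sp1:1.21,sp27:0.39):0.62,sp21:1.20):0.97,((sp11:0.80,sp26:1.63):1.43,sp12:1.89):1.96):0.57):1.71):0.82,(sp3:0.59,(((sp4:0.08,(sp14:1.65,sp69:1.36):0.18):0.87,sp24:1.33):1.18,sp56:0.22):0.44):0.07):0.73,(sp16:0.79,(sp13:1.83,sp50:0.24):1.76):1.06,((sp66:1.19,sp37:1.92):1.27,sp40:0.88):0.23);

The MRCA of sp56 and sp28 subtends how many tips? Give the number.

20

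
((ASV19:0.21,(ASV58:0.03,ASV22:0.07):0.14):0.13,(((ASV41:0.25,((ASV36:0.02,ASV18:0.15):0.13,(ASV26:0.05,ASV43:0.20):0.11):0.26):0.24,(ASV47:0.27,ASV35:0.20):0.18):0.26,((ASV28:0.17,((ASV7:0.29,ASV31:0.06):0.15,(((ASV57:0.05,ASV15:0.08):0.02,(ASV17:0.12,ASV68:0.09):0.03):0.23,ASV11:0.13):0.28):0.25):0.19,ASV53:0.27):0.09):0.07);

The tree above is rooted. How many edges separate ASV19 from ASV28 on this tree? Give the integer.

The MRCA of ASV19 and ASV28 is the root of the tree.
From ASV19 up to that node: 2 branches. From ASV28 up to the same node: 4 branches. Total: 2 + 4 = 6.

6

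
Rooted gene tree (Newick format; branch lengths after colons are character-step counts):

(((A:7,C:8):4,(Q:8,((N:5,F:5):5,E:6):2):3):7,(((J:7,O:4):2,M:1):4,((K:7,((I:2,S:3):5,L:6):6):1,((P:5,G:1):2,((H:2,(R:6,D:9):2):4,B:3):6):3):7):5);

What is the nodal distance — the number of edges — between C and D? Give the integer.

The MRCA of C and D is the root of the tree.
From C up to that node: 3 branches. From D up to the same node: 7 branches. Total: 3 + 7 = 10.

10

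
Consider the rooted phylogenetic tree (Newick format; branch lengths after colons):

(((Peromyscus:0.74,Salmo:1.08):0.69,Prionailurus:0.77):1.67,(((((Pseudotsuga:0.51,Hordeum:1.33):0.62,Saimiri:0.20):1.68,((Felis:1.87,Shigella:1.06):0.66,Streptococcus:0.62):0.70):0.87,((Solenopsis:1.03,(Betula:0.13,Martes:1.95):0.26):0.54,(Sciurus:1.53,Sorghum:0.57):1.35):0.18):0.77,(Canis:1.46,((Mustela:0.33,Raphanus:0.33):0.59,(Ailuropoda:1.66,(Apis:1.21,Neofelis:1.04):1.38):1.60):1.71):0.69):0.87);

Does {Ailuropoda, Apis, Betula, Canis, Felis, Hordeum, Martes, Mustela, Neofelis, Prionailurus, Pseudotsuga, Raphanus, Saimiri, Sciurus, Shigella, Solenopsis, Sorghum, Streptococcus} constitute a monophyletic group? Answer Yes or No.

No

The MRCA of the listed taxa is the root, so the smallest clade containing them is the whole tree.
That clade also contains Peromyscus, Salmo, which are not in the proposed group, so the group is not monophyletic.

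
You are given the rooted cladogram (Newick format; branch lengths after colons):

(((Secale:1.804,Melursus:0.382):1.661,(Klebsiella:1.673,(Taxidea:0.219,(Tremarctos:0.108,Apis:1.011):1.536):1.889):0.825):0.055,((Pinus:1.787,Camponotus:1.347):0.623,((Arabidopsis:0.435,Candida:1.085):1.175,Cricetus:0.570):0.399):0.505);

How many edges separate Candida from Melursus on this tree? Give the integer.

The MRCA of Candida and Melursus is the root of the tree.
From Candida up to that node: 4 branches. From Melursus up to the same node: 3 branches. Total: 4 + 3 = 7.

7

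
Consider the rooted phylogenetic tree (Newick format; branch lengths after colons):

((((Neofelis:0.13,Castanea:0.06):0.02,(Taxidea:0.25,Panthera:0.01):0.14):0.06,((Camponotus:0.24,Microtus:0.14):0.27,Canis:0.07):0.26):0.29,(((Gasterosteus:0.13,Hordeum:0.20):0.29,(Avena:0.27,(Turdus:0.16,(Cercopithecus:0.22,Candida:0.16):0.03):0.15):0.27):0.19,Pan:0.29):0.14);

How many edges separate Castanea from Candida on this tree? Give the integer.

The MRCA of Castanea and Candida is the root of the tree.
From Castanea up to that node: 4 branches. From Candida up to the same node: 6 branches. Total: 4 + 6 = 10.

10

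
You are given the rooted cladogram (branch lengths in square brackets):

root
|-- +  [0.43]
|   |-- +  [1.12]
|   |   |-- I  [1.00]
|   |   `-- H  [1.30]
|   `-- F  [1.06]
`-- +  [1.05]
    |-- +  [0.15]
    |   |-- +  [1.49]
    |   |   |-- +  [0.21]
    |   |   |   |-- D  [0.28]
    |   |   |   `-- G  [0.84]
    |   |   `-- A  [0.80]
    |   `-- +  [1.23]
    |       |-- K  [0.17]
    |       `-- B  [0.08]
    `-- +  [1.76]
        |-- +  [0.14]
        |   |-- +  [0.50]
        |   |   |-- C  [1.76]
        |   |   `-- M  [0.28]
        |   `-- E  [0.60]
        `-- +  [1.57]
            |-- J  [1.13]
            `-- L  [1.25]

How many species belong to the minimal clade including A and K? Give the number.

5

The MRCA of A and K is the node subtending (((D,G),A),(K,B)).
That clade contains 5 terminal taxa: A, B, D, G, K.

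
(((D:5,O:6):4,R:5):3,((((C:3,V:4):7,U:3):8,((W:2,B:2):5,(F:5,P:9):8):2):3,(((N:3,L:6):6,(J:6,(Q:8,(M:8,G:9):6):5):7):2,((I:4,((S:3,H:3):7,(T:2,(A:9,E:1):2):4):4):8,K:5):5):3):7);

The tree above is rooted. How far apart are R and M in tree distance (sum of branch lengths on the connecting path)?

46

The path runs R → … → MRCA → … → M; the MRCA is the root of the tree.
Branch lengths along that path: 5 + 3 + 7 + 3 + 2 + 7 + 5 + 6 + 8 = 46.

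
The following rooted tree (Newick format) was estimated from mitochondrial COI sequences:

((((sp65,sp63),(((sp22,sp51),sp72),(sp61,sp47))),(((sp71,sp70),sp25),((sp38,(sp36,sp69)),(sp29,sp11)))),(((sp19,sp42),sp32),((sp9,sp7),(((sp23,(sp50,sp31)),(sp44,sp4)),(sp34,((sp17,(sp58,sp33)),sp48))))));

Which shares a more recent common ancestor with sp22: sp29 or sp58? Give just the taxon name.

sp29

The MRCA of sp22 and sp29 subtends (((sp65,sp63),(((sp22,sp51),sp72),(sp61,sp47))),(((sp71,sp70),sp25),((sp38,(sp36,sp69)),(sp29,sp11)))) (15 taxa).
The MRCA of sp22 and sp58 is the root, subtending the entire tree (30 taxa).
The first is nested inside the second, so sp22 shares a more recent common ancestor with sp29.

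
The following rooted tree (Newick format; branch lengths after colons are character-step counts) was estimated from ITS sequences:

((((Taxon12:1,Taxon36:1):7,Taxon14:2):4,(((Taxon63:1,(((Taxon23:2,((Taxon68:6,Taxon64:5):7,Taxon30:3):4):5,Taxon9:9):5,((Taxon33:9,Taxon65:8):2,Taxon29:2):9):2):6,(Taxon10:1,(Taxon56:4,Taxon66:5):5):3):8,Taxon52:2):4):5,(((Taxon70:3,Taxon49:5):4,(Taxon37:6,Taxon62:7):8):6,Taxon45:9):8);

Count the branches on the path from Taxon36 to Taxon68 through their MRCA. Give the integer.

12

The MRCA of Taxon36 and Taxon68 is the node subtending (((Taxon12,Taxon36),Taxon14),(((Taxon63,(((Taxon23,((Taxon68,Taxon64),Taxon30)),Taxon9),((Taxon33,Taxon65),Taxon29))),(Taxon10,(Taxon56,Taxon66))),Taxon52)).
From Taxon36 up to that node: 3 branches. From Taxon68 up to the same node: 9 branches. Total: 3 + 9 = 12.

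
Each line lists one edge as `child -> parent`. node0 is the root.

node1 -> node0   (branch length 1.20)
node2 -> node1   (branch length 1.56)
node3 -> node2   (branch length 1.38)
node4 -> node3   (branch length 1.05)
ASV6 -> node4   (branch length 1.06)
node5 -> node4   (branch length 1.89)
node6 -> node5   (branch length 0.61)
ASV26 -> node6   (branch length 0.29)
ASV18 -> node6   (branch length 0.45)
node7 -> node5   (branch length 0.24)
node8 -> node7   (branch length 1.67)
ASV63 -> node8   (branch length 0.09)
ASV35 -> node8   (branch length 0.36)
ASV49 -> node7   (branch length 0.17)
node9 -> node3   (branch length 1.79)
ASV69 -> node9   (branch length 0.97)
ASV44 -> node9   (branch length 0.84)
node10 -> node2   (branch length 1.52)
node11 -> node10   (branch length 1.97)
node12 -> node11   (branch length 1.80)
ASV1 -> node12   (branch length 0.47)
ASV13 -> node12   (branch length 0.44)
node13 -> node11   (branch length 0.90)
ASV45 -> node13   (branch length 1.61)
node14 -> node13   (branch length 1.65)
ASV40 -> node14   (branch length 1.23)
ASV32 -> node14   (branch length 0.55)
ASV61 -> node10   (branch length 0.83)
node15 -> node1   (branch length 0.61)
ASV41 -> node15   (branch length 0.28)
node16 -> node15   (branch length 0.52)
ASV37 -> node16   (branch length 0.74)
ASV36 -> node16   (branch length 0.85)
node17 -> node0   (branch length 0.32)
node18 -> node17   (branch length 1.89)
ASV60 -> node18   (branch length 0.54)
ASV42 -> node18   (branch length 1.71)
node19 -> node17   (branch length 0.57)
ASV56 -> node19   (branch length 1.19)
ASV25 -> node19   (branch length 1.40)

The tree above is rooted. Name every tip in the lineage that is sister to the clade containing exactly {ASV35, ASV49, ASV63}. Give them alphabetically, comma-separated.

The clade containing exactly {ASV35, ASV49, ASV63} attaches to the tree at the node subtending ((ASV26,ASV18),((ASV63,ASV35),ASV49)).
The other lineage descending from that same node — the sister group — is (ASV26,ASV18); its 2 tips in alphabetical order are the answer.

ASV18, ASV26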